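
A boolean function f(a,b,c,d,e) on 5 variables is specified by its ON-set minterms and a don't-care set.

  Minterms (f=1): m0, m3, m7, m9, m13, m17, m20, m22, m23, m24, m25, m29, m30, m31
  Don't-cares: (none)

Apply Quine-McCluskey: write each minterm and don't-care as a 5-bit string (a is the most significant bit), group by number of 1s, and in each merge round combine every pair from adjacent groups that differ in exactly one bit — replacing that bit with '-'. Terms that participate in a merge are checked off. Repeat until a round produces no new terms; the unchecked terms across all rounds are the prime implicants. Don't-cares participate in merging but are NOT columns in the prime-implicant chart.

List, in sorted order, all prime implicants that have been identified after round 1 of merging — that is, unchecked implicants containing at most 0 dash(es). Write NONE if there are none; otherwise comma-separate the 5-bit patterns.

size-2^0 implicants → 00000  00011(✓)  00111(✓)  01001(✓)  01101(✓)  10001(✓)  10100(✓)  10110(✓)  10111(✓)  11000(✓)  11001(✓)  11101(✓)  11110(✓)  11111(✓)
size-2^1 implicants → -0111  -1001(✓)  -1101(✓)  00-11  01-01(✓)  1-001  1-110(✓)  1-111(✓)  101-0  1011-(✓)  11-01(✓)  1100-  111-1  1111-(✓)
size-2^2 implicants → -1-01  1-11-
Unchecked terms (primes): -0111, -1-01, 00-11, 00000, 1-001, 1-11-, 101-0, 1100-, 111-1

00000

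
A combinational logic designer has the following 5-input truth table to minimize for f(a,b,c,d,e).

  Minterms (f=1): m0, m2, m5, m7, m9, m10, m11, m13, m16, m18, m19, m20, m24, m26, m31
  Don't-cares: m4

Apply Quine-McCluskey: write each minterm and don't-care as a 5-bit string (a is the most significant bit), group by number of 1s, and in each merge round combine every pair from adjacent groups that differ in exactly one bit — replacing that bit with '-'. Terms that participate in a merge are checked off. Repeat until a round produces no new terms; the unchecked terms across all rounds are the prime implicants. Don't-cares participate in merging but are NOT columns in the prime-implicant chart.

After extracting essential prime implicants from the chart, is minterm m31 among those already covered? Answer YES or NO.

size-2^0 implicants → 00000(✓)  00010(✓)  00100(✓)  00101(✓)  00111(✓)  01001(✓)  01010(✓)  01011(✓)  01101(✓)  10000(✓)  10010(✓)  10011(✓)  10100(✓)  11000(✓)  11010(✓)  11111
size-2^1 implicants → -0000(✓)  -0010(✓)  -0100(✓)  -1010(✓)  0-010(✓)  0-101  00-00(✓)  000-0(✓)  001-1  0010-  01-01  010-1  0101-  1-000(✓)  1-010(✓)  10-00(✓)  100-0(✓)  1001-  110-0(✓)
size-2^2 implicants → --010  -0-00  -00-0  1-0-0
Unchecked terms (primes): --010, -0-00, -00-0, 0-101, 001-1, 0010-, 01-01, 010-1, 0101-, 1-0-0, 1001-, 11111
Minterm coverage:
  m0 ⊆ -0-00,-00-0
  m2 ⊆ --010,-00-0
  m5 ⊆ 0-101,001-1,0010-
  m7 ⊆ 001-1 [E]
  m9 ⊆ 01-01,010-1
  m10 ⊆ --010,0101-
  m11 ⊆ 010-1,0101-
  m13 ⊆ 0-101,01-01
  m16 ⊆ -0-00,-00-0,1-0-0
  m18 ⊆ --010,-00-0,1-0-0,1001-
  m19 ⊆ 1001- [E]
  m20 ⊆ -0-00 [E]
  m24 ⊆ 1-0-0 [E]
  m26 ⊆ --010,1-0-0
  m31 ⊆ 11111 [E]
E = {-0-00, 001-1, 1-0-0, 1001-, 11111}

YES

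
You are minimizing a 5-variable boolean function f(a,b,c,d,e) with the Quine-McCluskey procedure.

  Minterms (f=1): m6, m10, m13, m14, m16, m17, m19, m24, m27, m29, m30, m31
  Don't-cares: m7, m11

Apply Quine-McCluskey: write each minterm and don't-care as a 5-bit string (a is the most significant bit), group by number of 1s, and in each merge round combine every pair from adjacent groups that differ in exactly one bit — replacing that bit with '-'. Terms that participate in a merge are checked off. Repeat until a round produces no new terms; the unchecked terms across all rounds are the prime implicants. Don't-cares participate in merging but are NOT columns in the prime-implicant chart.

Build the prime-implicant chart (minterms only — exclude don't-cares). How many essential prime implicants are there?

[col 0] 00110*, 00111*, 01010*, 01011*, 01101*, 01110*, 10000*, 10001*, 10011*, 11000*, 11011*, 11101*, 11110*, 11111*
[col 1] -1011, -1101, -1110, 0-110, 0011-, 01-10, 0101-, 1-000, 1-011, 100-1, 1000-, 11-11, 111-1, 1111-
Prime implicants: -1011, -1101, -1110, 0-110, 0011-, 01-10, 0101-, 1-000, 1-011, 100-1, 1000-, 11-11, 111-1, 1111-
PI chart (minterm → PIs covering it):
  6 | 0-110,0011-
  10 | 01-10,0101-
  13 | -1101  (sole → essential)
  14 | -1110,0-110,01-10
  16 | 1-000,1000-
  17 | 100-1,1000-
  19 | 1-011,100-1
  24 | 1-000  (sole → essential)
  27 | -1011,1-011,11-11
  29 | -1101,111-1
  30 | -1110,1111-
  31 | 11-11,111-1,1111-
Essential prime implicants: -1101, 1-000

2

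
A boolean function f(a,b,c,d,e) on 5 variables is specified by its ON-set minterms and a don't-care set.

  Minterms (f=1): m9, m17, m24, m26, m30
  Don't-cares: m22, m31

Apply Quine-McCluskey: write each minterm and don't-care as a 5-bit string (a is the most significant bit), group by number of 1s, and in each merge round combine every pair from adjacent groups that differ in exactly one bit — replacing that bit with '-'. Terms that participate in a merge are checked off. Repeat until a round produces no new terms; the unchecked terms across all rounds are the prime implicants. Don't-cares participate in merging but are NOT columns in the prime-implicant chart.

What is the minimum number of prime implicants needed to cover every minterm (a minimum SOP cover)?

size-2^0 implicants → 01001  10001  10110(✓)  11000(✓)  11010(✓)  11110(✓)  11111(✓)
size-2^1 implicants → 1-110  11-10  110-0  1111-
Unchecked terms (primes): 01001, 1-110, 10001, 11-10, 110-0, 1111-
Minterm coverage:
  m9 ⊆ 01001 [E]
  m17 ⊆ 10001 [E]
  m24 ⊆ 110-0 [E]
  m26 ⊆ 11-10,110-0
  m30 ⊆ 1-110,11-10,1111-
E = {01001, 10001, 110-0}
Petrick residual → 1-110
Cover = a'bc'd'e + acde' + ab'c'd'e + abc'e'  |cover|=4

4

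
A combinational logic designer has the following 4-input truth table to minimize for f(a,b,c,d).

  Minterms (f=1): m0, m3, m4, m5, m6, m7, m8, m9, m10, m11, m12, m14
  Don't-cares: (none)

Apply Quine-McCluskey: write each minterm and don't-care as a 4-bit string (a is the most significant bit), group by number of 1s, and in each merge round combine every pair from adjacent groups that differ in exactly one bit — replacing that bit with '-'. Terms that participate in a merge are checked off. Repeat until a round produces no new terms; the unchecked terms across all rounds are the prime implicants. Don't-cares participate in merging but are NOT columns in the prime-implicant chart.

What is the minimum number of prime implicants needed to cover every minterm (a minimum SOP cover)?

size-2^0 implicants → 0000(✓)  0011(✓)  0100(✓)  0101(✓)  0110(✓)  0111(✓)  1000(✓)  1001(✓)  1010(✓)  1011(✓)  1100(✓)  1110(✓)
size-2^1 implicants → -000(✓)  -011  -100(✓)  -110(✓)  0-00(✓)  0-11  01-0(✓)  01-1(✓)  010-(✓)  011-(✓)  1-00(✓)  1-10(✓)  10-0(✓)  10-1(✓)  100-(✓)  101-(✓)  11-0(✓)
size-2^2 implicants → --00  -1-0  01--  1--0  10--
Unchecked terms (primes): --00, -011, -1-0, 0-11, 01--, 1--0, 10--
Minterm coverage:
  m0 ⊆ --00 [E]
  m3 ⊆ -011,0-11
  m4 ⊆ --00,-1-0,01--
  m5 ⊆ 01-- [E]
  m6 ⊆ -1-0,01--
  m7 ⊆ 0-11,01--
  m8 ⊆ --00,1--0,10--
  m9 ⊆ 10-- [E]
  m10 ⊆ 1--0,10--
  m11 ⊆ -011,10--
  m12 ⊆ --00,-1-0,1--0
  m14 ⊆ -1-0,1--0
E = {--00, 01--, 10--}
Petrick residual → -011, -1-0
Cover = c'd' + b'cd + bd' + a'b + ab'  |cover|=5

5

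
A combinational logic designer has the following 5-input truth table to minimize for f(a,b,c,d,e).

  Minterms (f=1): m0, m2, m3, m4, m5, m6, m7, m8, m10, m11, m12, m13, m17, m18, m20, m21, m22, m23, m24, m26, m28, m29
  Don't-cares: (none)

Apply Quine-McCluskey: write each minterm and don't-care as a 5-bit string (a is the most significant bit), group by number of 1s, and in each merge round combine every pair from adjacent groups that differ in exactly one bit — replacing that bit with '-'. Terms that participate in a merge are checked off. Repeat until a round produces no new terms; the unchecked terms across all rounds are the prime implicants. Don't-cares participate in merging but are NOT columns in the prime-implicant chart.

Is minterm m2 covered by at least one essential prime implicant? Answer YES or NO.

YES

size-2^0 implicants → 00000(✓)  00010(✓)  00011(✓)  00100(✓)  00101(✓)  00110(✓)  00111(✓)  01000(✓)  01010(✓)  01011(✓)  01100(✓)  01101(✓)  10001(✓)  10010(✓)  10100(✓)  10101(✓)  10110(✓)  10111(✓)  11000(✓)  11010(✓)  11100(✓)  11101(✓)
size-2^1 implicants → -0010(✓)  -0100(✓)  -0101(✓)  -0110(✓)  -0111(✓)  -1000(✓)  -1010(✓)  -1100(✓)  -1101(✓)  0-000(✓)  0-010(✓)  0-011(✓)  0-100(✓)  0-101(✓)  00-00(✓)  00-10(✓)  00-11(✓)  000-0(✓)  0001-(✓)  001-0(✓)  001-1(✓)  0010-(✓)  0011-(✓)  01-00(✓)  010-0(✓)  0101-(✓)  0110-(✓)  1-010(✓)  1-100(✓)  1-101(✓)  10-01  10-10(✓)  101-0(✓)  101-1(✓)  1010-(✓)  1011-(✓)  11-00(✓)  110-0(✓)  1110-(✓)
size-2^2 implicants → --010  --100(✓)  --101(✓)  -0-10  -01-0(✓)  -01-1(✓)  -010-(✓)  -011-(✓)  -1-00  -10-0  -110-(✓)  0--00  0-0-0  0-01-  0-10-(✓)  00--0  00-1-  001--(✓)  1-10-(✓)  101--(✓)
size-2^3 implicants → --10-  -01--
Unchecked terms (primes): --010, --10-, -0-10, -01--, -1-00, -10-0, 0--00, 0-0-0, 0-01-, 00--0, 00-1-, 10-01
Minterm coverage:
  m0 ⊆ 0--00,0-0-0,00--0
  m2 ⊆ --010,-0-10,0-0-0,0-01-,00--0,00-1-
  m3 ⊆ 0-01-,00-1-
  m4 ⊆ --10-,-01--,0--00,00--0
  m5 ⊆ --10-,-01--
  m6 ⊆ -0-10,-01--,00--0,00-1-
  m7 ⊆ -01--,00-1-
  m8 ⊆ -1-00,-10-0,0--00,0-0-0
  m10 ⊆ --010,-10-0,0-0-0,0-01-
  m11 ⊆ 0-01- [E]
  m12 ⊆ --10-,-1-00,0--00
  m13 ⊆ --10- [E]
  m17 ⊆ 10-01 [E]
  m18 ⊆ --010,-0-10
  m20 ⊆ --10-,-01--
  m21 ⊆ --10-,-01--,10-01
  m22 ⊆ -0-10,-01--
  m23 ⊆ -01-- [E]
  m24 ⊆ -1-00,-10-0
  m26 ⊆ --010,-10-0
  m28 ⊆ --10-,-1-00
  m29 ⊆ --10- [E]
E = {--10-, -01--, 0-01-, 10-01}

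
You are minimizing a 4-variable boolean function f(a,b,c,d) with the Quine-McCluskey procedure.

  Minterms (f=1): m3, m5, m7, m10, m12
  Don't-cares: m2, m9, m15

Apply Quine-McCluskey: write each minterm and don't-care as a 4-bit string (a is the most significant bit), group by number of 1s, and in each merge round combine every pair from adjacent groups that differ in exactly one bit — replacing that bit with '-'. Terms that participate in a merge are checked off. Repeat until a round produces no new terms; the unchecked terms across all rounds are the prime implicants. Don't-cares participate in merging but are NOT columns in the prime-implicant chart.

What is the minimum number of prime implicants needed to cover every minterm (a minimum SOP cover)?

[col 0] 0010*, 0011*, 0101*, 0111*, 1001, 1010*, 1100, 1111*
[col 1] -010, -111, 0-11, 001-, 01-1
Prime implicants: -010, -111, 0-11, 001-, 01-1, 1001, 1100
PI chart (minterm → PIs covering it):
  3 | 0-11,001-
  5 | 01-1  (sole → essential)
  7 | -111,0-11,01-1
  10 | -010  (sole → essential)
  12 | 1100  (sole → essential)
Essential prime implicants: -010, 01-1, 1100
Petrick residual → 0-11
Minimum SOP uses 4 PIs: b'cd' + a'cd + a'bd + abc'd'

4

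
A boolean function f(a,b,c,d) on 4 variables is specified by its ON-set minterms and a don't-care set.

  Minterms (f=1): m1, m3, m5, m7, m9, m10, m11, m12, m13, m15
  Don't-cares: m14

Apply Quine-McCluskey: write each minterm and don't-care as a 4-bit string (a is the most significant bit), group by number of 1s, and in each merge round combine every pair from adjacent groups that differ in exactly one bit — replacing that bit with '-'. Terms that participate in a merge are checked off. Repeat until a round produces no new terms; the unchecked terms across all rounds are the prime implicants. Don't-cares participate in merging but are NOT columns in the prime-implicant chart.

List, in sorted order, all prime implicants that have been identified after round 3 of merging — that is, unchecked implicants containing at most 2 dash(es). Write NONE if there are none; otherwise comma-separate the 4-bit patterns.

[col 0] 0001*, 0011*, 0101*, 0111*, 1001*, 1010*, 1011*, 1100*, 1101*, 1110*, 1111*
[col 1] -001*, -011*, -101*, -111*, 0-01*, 0-11*, 00-1*, 01-1*, 1-01*, 1-10*, 1-11*, 10-1*, 101-*, 11-0*, 11-1*, 110-*, 111-*
[col 2] --01*, --11*, -0-1*, -1-1*, 0--1*, 1--1*, 1-1-, 11--
[col 3] ---1
Prime implicants: ---1, 1-1-, 11--

1-1-, 11--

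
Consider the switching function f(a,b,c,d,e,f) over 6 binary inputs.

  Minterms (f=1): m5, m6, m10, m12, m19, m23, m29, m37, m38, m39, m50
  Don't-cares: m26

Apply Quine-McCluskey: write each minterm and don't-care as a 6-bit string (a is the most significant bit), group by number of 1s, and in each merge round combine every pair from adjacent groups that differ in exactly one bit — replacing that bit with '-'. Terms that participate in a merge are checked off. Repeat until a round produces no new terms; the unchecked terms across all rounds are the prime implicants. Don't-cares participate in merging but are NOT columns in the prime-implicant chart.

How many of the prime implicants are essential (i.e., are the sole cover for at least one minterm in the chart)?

Round 0: 000101✓ 000110✓ 001010✓ 001100 010011✓ 010111✓ 011010✓ 011101 100101✓ 100110✓ 100111✓ 110010
Round 1: -00101 -00110 0-1010 010-11 1001-1 10011-
PIs = {-00101, -00110, 0-1010, 001100, 010-11, 011101, 1001-1, 10011-, 110010}
Coverage chart:
  m5: -00101 ←essential
  m6: -00110 ←essential
  m10: 0-1010 ←essential
  m12: 001100 ←essential
  m19: 010-11 ←essential
  m23: 010-11 ←essential
  m29: 011101 ←essential
  m37: -00101,1001-1
  m38: -00110,10011-
  m39: 1001-1,10011-
  m50: 110010 ←essential
Essential: -00101, -00110, 0-1010, 001100, 010-11, 011101, 110010

7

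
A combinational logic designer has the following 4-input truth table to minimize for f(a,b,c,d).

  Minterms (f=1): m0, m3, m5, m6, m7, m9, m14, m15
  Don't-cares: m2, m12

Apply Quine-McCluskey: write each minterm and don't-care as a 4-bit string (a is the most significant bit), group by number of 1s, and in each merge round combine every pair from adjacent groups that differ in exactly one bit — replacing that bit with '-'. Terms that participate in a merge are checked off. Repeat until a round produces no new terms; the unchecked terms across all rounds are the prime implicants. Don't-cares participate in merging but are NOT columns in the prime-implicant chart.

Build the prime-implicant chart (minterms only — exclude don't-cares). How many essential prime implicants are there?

[col 0] 0000*, 0010*, 0011*, 0101*, 0110*, 0111*, 1001, 1100*, 1110*, 1111*
[col 1] -110*, -111*, 0-10*, 0-11*, 00-0, 001-*, 01-1, 011-*, 11-0, 111-*
[col 2] -11-, 0-1-
Prime implicants: -11-, 0-1-, 00-0, 01-1, 1001, 11-0
PI chart (minterm → PIs covering it):
  0 | 00-0  (sole → essential)
  3 | 0-1-  (sole → essential)
  5 | 01-1  (sole → essential)
  6 | -11-,0-1-
  7 | -11-,0-1-,01-1
  9 | 1001  (sole → essential)
  14 | -11-,11-0
  15 | -11-  (sole → essential)
Essential prime implicants: -11-, 0-1-, 00-0, 01-1, 1001

5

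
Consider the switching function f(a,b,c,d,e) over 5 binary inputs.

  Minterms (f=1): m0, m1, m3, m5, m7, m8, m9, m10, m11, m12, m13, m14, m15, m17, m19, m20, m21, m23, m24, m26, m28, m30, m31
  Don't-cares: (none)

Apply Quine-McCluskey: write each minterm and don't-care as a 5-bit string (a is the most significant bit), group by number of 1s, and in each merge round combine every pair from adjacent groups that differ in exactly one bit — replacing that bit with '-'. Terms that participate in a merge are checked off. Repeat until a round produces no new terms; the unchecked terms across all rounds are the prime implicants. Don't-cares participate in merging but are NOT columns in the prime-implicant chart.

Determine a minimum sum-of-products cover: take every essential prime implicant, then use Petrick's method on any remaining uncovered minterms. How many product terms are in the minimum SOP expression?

[col 0] 00000*, 00001*, 00011*, 00101*, 00111*, 01000*, 01001*, 01010*, 01011*, 01100*, 01101*, 01110*, 01111*, 10001*, 10011*, 10100*, 10101*, 10111*, 11000*, 11010*, 11100*, 11110*, 11111*
[col 1] -0001*, -0011*, -0101*, -0111*, -1000*, -1010*, -1100*, -1110*, -1111*, 0-000*, 0-001*, 0-011*, 0-101*, 0-111*, 00-01*, 00-11*, 000-1*, 0000-*, 001-1*, 01-00*, 01-01*, 01-10*, 01-11*, 010-0*, 010-1*, 0100-*, 0101-*, 011-0*, 011-1*, 0110-*, 0111-*, 1-100, 1-111*, 10-01*, 10-11*, 100-1*, 101-1*, 1010-, 11-00*, 11-10*, 110-0*, 111-0*, 1111-*
[col 2] --111, -0-01*, -0-11*, -00-1*, -01-1*, -1-00*, -1-10*, -10-0*, -11-0*, -111-, 0--01*, 0--11*, 0-0-1*, 0-00-, 0-1-1*, 00--1*, 01--0*, 01--1*, 01-0-*, 01-1-*, 010--*, 011--*, 10--1*, 11--0*
[col 3] -0--1, -1--0, 0---1, 01---
Prime implicants: --111, -0--1, -1--0, -111-, 0---1, 0-00-, 01---, 1-100, 1010-
PI chart (minterm → PIs covering it):
  0 | 0-00-  (sole → essential)
  1 | -0--1,0---1,0-00-
  3 | -0--1,0---1
  5 | -0--1,0---1
  7 | --111,-0--1,0---1
  8 | -1--0,0-00-,01---
  9 | 0---1,0-00-,01---
  10 | -1--0,01---
  11 | 0---1,01---
  12 | -1--0,01---
  13 | 0---1,01---
  14 | -1--0,-111-,01---
  15 | --111,-111-,0---1,01---
  17 | -0--1  (sole → essential)
  19 | -0--1  (sole → essential)
  20 | 1-100,1010-
  21 | -0--1,1010-
  23 | --111,-0--1
  24 | -1--0  (sole → essential)
  26 | -1--0  (sole → essential)
  28 | -1--0,1-100
  30 | -1--0,-111-
  31 | --111,-111-
Essential prime implicants: -0--1, -1--0, 0-00-
Petrick residual → --111, 0---1, 1-100
Minimum SOP uses 6 PIs: cde + b'e + be' + a'e + a'c'd' + acd'e'

6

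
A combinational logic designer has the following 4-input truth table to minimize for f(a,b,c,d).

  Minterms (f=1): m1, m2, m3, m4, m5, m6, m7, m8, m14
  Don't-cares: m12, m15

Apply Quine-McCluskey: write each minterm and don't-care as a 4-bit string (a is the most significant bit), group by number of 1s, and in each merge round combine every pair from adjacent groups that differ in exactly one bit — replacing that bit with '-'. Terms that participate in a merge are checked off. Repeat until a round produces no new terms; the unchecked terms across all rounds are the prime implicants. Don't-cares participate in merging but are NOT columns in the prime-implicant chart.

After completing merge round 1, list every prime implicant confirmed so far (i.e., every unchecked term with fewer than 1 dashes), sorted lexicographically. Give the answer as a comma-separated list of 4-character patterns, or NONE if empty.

NONE

Round 0: 0001✓ 0010✓ 0011✓ 0100✓ 0101✓ 0110✓ 0111✓ 1000✓ 1100✓ 1110✓ 1111✓
Round 1: -100✓ -110✓ -111✓ 0-01✓ 0-10✓ 0-11✓ 00-1✓ 001-✓ 01-0✓ 01-1✓ 010-✓ 011-✓ 1-00 11-0✓ 111-✓
Round 2: -1-0 -11- 0--1 0-1- 01--
PIs = {-1-0, -11-, 0--1, 0-1-, 01--, 1-00}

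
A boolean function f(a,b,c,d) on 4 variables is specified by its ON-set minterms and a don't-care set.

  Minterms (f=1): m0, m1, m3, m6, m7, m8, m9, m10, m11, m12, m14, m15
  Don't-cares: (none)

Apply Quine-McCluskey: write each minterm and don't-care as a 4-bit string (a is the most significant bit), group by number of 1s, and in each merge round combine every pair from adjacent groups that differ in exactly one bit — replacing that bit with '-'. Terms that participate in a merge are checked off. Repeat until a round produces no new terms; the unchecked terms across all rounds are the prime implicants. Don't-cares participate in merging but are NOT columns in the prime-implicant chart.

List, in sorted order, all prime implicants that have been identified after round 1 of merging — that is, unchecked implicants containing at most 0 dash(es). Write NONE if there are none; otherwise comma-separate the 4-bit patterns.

NONE

size-2^0 implicants → 0000(✓)  0001(✓)  0011(✓)  0110(✓)  0111(✓)  1000(✓)  1001(✓)  1010(✓)  1011(✓)  1100(✓)  1110(✓)  1111(✓)
size-2^1 implicants → -000(✓)  -001(✓)  -011(✓)  -110(✓)  -111(✓)  0-11(✓)  00-1(✓)  000-(✓)  011-(✓)  1-00(✓)  1-10(✓)  1-11(✓)  10-0(✓)  10-1(✓)  100-(✓)  101-(✓)  11-0(✓)  111-(✓)
size-2^2 implicants → --11  -0-1  -00-  -11-  1--0  1-1-  10--
Unchecked terms (primes): --11, -0-1, -00-, -11-, 1--0, 1-1-, 10--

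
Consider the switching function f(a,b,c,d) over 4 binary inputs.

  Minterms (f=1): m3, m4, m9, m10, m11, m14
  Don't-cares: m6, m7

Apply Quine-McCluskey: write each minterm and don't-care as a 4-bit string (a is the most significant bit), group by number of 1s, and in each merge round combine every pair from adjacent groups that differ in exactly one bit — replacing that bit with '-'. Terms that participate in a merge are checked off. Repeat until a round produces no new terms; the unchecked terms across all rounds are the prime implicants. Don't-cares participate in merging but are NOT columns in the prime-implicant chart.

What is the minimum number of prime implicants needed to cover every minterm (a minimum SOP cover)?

size-2^0 implicants → 0011(✓)  0100(✓)  0110(✓)  0111(✓)  1001(✓)  1010(✓)  1011(✓)  1110(✓)
size-2^1 implicants → -011  -110  0-11  01-0  011-  1-10  10-1  101-
Unchecked terms (primes): -011, -110, 0-11, 01-0, 011-, 1-10, 10-1, 101-
Minterm coverage:
  m3 ⊆ -011,0-11
  m4 ⊆ 01-0 [E]
  m9 ⊆ 10-1 [E]
  m10 ⊆ 1-10,101-
  m11 ⊆ -011,10-1,101-
  m14 ⊆ -110,1-10
E = {01-0, 10-1}
Petrick residual → -011, 1-10
Cover = b'cd + a'bd' + acd' + ab'd  |cover|=4

4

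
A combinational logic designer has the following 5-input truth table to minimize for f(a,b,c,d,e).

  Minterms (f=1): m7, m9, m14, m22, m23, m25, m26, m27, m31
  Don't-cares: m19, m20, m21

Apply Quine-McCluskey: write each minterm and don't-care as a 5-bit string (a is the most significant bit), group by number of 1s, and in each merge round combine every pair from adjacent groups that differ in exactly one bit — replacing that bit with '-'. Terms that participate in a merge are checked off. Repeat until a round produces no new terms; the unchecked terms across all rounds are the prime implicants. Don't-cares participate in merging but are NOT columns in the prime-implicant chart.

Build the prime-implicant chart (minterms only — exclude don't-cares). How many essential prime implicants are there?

6

size-2^0 implicants → 00111(✓)  01001(✓)  01110  10011(✓)  10100(✓)  10101(✓)  10110(✓)  10111(✓)  11001(✓)  11010(✓)  11011(✓)  11111(✓)
size-2^1 implicants → -0111  -1001  1-011(✓)  1-111(✓)  10-11(✓)  101-0(✓)  101-1(✓)  1010-(✓)  1011-(✓)  11-11(✓)  110-1  1101-
size-2^2 implicants → 1--11  101--
Unchecked terms (primes): -0111, -1001, 01110, 1--11, 101--, 110-1, 1101-
Minterm coverage:
  m7 ⊆ -0111 [E]
  m9 ⊆ -1001 [E]
  m14 ⊆ 01110 [E]
  m22 ⊆ 101-- [E]
  m23 ⊆ -0111,1--11,101--
  m25 ⊆ -1001,110-1
  m26 ⊆ 1101- [E]
  m27 ⊆ 1--11,110-1,1101-
  m31 ⊆ 1--11 [E]
E = {-0111, -1001, 01110, 1--11, 101--, 1101-}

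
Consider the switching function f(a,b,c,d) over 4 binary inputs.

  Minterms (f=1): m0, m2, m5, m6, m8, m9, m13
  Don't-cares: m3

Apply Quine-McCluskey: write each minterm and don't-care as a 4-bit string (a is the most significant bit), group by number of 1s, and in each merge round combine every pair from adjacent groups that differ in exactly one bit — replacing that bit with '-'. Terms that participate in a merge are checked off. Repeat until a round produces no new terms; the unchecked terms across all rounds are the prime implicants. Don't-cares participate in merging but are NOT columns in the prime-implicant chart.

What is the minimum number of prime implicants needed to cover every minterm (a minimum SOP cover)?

[col 0] 0000*, 0010*, 0011*, 0101*, 0110*, 1000*, 1001*, 1101*
[col 1] -000, -101, 0-10, 00-0, 001-, 1-01, 100-
Prime implicants: -000, -101, 0-10, 00-0, 001-, 1-01, 100-
PI chart (minterm → PIs covering it):
  0 | -000,00-0
  2 | 0-10,00-0,001-
  5 | -101  (sole → essential)
  6 | 0-10  (sole → essential)
  8 | -000,100-
  9 | 1-01,100-
  13 | -101,1-01
Essential prime implicants: -101, 0-10
Petrick residual → -000, 1-01
Minimum SOP uses 4 PIs: b'c'd' + bc'd + a'cd' + ac'd

4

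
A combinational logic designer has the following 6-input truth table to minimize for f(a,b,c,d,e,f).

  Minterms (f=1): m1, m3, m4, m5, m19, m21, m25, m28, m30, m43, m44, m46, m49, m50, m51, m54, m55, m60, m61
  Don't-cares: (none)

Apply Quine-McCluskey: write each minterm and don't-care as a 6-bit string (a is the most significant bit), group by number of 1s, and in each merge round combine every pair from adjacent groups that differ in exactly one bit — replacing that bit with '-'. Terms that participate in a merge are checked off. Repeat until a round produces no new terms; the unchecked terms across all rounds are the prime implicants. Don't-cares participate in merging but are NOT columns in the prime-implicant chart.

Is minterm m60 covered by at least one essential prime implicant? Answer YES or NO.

Round 0: 000001✓ 000011✓ 000100✓ 000101✓ 010011✓ 010101✓ 011001 011100✓ 011110✓ 101011 101100✓ 101110✓ 110001✓ 110010✓ 110011✓ 110110✓ 110111✓ 111100✓ 111101✓
Round 1: -10011 -11100 0-0011 0-0101 000-01 0000-1 00010- 0111-0 1-1100 1011-0 110-10✓ 110-11✓ 1100-1 11001-✓ 11011-✓ 11110-
Round 2: 110-1-
PIs = {-10011, -11100, 0-0011, 0-0101, 000-01, 0000-1, 00010-, 011001, 0111-0, 1-1100, 101011, 1011-0, 110-1-, 1100-1, 11110-}
Coverage chart:
  m1: 000-01,0000-1
  m3: 0-0011,0000-1
  m4: 00010- ←essential
  m5: 0-0101,000-01,00010-
  m19: -10011,0-0011
  m21: 0-0101 ←essential
  m25: 011001 ←essential
  m28: -11100,0111-0
  m30: 0111-0 ←essential
  m43: 101011 ←essential
  m44: 1-1100,1011-0
  m46: 1011-0 ←essential
  m49: 1100-1 ←essential
  m50: 110-1- ←essential
  m51: -10011,110-1-,1100-1
  m54: 110-1- ←essential
  m55: 110-1- ←essential
  m60: -11100,1-1100,11110-
  m61: 11110- ←essential
Essential: 0-0101, 00010-, 011001, 0111-0, 101011, 1011-0, 110-1-, 1100-1, 11110-

YES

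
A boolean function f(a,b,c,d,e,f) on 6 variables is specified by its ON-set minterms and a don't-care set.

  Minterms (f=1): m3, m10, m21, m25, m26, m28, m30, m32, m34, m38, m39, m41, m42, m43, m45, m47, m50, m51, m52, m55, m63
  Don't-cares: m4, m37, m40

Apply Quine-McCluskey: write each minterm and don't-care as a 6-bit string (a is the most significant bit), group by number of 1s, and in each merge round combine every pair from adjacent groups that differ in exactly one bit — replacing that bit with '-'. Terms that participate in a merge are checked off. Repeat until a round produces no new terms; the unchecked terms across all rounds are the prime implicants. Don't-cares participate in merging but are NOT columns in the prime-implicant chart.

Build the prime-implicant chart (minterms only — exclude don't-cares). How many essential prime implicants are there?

size-2^0 implicants → 000011  000100  001010(✓)  010101  011001  011010(✓)  011100(✓)  011110(✓)  100000(✓)  100010(✓)  100101(✓)  100110(✓)  100111(✓)  101000(✓)  101001(✓)  101010(✓)  101011(✓)  101101(✓)  101111(✓)  110010(✓)  110011(✓)  110100  110111(✓)  111111(✓)
size-2^1 implicants → -01010  0-1010  011-10  0111-0  1-0010  1-0111(✓)  1-1111(✓)  10-000(✓)  10-010(✓)  10-101(✓)  10-111(✓)  100-10  1000-0(✓)  1001-1(✓)  10011-  101-01(✓)  101-11(✓)  1010-0(✓)  1010-1(✓)  10100-(✓)  10101-(✓)  1011-1(✓)  11-111(✓)  110-11  11001-
size-2^2 implicants → 1--111  10-0-0  10-1-1  101--1  1010--
Unchecked terms (primes): -01010, 0-1010, 000011, 000100, 010101, 011-10, 011001, 0111-0, 1--111, 1-0010, 10-0-0, 10-1-1, 100-10, 10011-, 101--1, 1010--, 110-11, 11001-, 110100
Minterm coverage:
  m3 ⊆ 000011 [E]
  m10 ⊆ -01010,0-1010
  m21 ⊆ 010101 [E]
  m25 ⊆ 011001 [E]
  m26 ⊆ 0-1010,011-10
  m28 ⊆ 0111-0 [E]
  m30 ⊆ 011-10,0111-0
  m32 ⊆ 10-0-0 [E]
  m34 ⊆ 1-0010,10-0-0,100-10
  m38 ⊆ 100-10,10011-
  m39 ⊆ 1--111,10-1-1,10011-
  m41 ⊆ 101--1,1010--
  m42 ⊆ -01010,10-0-0,1010--
  m43 ⊆ 101--1,1010--
  m45 ⊆ 10-1-1,101--1
  m47 ⊆ 1--111,10-1-1,101--1
  m50 ⊆ 1-0010,11001-
  m51 ⊆ 110-11,11001-
  m52 ⊆ 110100 [E]
  m55 ⊆ 1--111,110-11
  m63 ⊆ 1--111 [E]
E = {000011, 010101, 011001, 0111-0, 1--111, 10-0-0, 110100}

7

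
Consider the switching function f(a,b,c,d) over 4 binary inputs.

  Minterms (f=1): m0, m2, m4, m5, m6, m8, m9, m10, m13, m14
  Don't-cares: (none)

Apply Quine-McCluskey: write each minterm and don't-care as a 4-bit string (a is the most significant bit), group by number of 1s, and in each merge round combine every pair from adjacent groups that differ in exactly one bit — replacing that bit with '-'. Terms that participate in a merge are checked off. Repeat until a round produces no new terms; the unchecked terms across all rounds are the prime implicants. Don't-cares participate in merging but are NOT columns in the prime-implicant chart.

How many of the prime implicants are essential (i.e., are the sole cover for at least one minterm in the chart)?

1

size-2^0 implicants → 0000(✓)  0010(✓)  0100(✓)  0101(✓)  0110(✓)  1000(✓)  1001(✓)  1010(✓)  1101(✓)  1110(✓)
size-2^1 implicants → -000(✓)  -010(✓)  -101  -110(✓)  0-00(✓)  0-10(✓)  00-0(✓)  01-0(✓)  010-  1-01  1-10(✓)  10-0(✓)  100-
size-2^2 implicants → --10  -0-0  0--0
Unchecked terms (primes): --10, -0-0, -101, 0--0, 010-, 1-01, 100-
Minterm coverage:
  m0 ⊆ -0-0,0--0
  m2 ⊆ --10,-0-0,0--0
  m4 ⊆ 0--0,010-
  m5 ⊆ -101,010-
  m6 ⊆ --10,0--0
  m8 ⊆ -0-0,100-
  m9 ⊆ 1-01,100-
  m10 ⊆ --10,-0-0
  m13 ⊆ -101,1-01
  m14 ⊆ --10 [E]
E = {--10}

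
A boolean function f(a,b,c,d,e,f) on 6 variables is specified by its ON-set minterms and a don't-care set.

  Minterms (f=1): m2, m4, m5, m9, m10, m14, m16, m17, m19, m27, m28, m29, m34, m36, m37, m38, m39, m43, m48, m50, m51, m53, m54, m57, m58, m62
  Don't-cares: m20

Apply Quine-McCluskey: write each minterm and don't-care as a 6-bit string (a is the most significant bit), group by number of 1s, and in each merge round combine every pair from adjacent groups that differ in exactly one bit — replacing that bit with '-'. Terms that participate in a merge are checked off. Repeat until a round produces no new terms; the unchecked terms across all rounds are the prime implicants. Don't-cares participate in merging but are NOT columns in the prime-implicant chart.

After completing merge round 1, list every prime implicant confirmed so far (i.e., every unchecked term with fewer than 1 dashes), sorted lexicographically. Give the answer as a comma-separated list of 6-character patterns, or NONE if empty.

001001, 101011, 111001

size-2^0 implicants → 000010(✓)  000100(✓)  000101(✓)  001001  001010(✓)  001110(✓)  010000(✓)  010001(✓)  010011(✓)  010100(✓)  011011(✓)  011100(✓)  011101(✓)  100010(✓)  100100(✓)  100101(✓)  100110(✓)  100111(✓)  101011  110000(✓)  110010(✓)  110011(✓)  110101(✓)  110110(✓)  111001  111010(✓)  111110(✓)
size-2^1 implicants → -00010  -00100(✓)  -00101(✓)  -10000  -10011  0-0100  00-010  00010-(✓)  001-10  01-011  01-100  010-00  0100-1  01000-  01110-  1-0010(✓)  1-0101  1-0110(✓)  100-10(✓)  1001-0(✓)  1001-1(✓)  10010-(✓)  10011-(✓)  11-010(✓)  11-110(✓)  110-10(✓)  1100-0  11001-  111-10(✓)
size-2^2 implicants → -0010-  1-0-10  1001--  11--10
Unchecked terms (primes): -00010, -0010-, -10000, -10011, 0-0100, 00-010, 001-10, 001001, 01-011, 01-100, 010-00, 0100-1, 01000-, 01110-, 1-0-10, 1-0101, 1001--, 101011, 11--10, 1100-0, 11001-, 111001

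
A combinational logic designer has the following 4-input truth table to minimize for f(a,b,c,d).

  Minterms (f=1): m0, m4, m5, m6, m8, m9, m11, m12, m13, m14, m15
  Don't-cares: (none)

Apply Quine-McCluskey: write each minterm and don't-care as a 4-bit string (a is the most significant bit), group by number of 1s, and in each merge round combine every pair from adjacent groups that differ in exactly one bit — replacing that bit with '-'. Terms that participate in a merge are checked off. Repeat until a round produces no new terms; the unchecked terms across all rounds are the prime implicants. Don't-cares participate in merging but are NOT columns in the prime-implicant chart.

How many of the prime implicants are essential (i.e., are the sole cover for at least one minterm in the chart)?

Round 0: 0000✓ 0100✓ 0101✓ 0110✓ 1000✓ 1001✓ 1011✓ 1100✓ 1101✓ 1110✓ 1111✓
Round 1: -000✓ -100✓ -101✓ -110✓ 0-00✓ 01-0✓ 010-✓ 1-00✓ 1-01✓ 1-11✓ 10-1✓ 100-✓ 11-0✓ 11-1✓ 110-✓ 111-✓
Round 2: --00 -1-0 -10- 1--1 1-0- 11--
PIs = {--00, -1-0, -10-, 1--1, 1-0-, 11--}
Coverage chart:
  m0: --00 ←essential
  m4: --00,-1-0,-10-
  m5: -10- ←essential
  m6: -1-0 ←essential
  m8: --00,1-0-
  m9: 1--1,1-0-
  m11: 1--1 ←essential
  m12: --00,-1-0,-10-,1-0-,11--
  m13: -10-,1--1,1-0-,11--
  m14: -1-0,11--
  m15: 1--1,11--
Essential: --00, -1-0, -10-, 1--1

4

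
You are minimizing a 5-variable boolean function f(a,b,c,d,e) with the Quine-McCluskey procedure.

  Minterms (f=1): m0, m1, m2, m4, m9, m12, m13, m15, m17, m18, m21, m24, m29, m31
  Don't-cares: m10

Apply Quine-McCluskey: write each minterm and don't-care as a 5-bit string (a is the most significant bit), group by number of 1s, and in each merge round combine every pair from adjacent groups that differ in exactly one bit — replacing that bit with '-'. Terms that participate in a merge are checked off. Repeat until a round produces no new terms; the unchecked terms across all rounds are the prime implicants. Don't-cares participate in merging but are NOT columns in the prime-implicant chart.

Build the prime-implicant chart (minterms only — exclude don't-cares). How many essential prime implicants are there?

[col 0] 00000*, 00001*, 00010*, 00100*, 01001*, 01010*, 01100*, 01101*, 01111*, 10001*, 10010*, 10101*, 11000, 11101*, 11111*
[col 1] -0001, -0010, -1101*, -1111*, 0-001, 0-010, 0-100, 00-00, 000-0, 0000-, 01-01, 011-1*, 0110-, 1-101, 10-01, 111-1*
[col 2] -11-1
Prime implicants: -0001, -0010, -11-1, 0-001, 0-010, 0-100, 00-00, 000-0, 0000-, 01-01, 0110-, 1-101, 10-01, 11000
PI chart (minterm → PIs covering it):
  0 | 00-00,000-0,0000-
  1 | -0001,0-001,0000-
  2 | -0010,0-010,000-0
  4 | 0-100,00-00
  9 | 0-001,01-01
  12 | 0-100,0110-
  13 | -11-1,01-01,0110-
  15 | -11-1  (sole → essential)
  17 | -0001,10-01
  18 | -0010  (sole → essential)
  21 | 1-101,10-01
  24 | 11000  (sole → essential)
  29 | -11-1,1-101
  31 | -11-1  (sole → essential)
Essential prime implicants: -0010, -11-1, 11000

3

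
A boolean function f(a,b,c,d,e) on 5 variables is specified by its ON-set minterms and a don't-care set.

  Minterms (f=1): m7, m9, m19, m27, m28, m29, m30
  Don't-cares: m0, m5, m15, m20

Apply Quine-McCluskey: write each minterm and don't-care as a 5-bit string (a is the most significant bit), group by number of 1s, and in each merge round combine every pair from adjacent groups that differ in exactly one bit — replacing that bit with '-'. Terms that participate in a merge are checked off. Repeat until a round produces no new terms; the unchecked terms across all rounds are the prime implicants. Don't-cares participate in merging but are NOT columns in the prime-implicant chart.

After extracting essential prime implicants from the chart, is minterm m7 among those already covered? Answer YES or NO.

size-2^0 implicants → 00000  00101(✓)  00111(✓)  01001  01111(✓)  10011(✓)  10100(✓)  11011(✓)  11100(✓)  11101(✓)  11110(✓)
size-2^1 implicants → 0-111  001-1  1-011  1-100  111-0  1110-
Unchecked terms (primes): 0-111, 00000, 001-1, 01001, 1-011, 1-100, 111-0, 1110-
Minterm coverage:
  m7 ⊆ 0-111,001-1
  m9 ⊆ 01001 [E]
  m19 ⊆ 1-011 [E]
  m27 ⊆ 1-011 [E]
  m28 ⊆ 1-100,111-0,1110-
  m29 ⊆ 1110- [E]
  m30 ⊆ 111-0 [E]
E = {01001, 1-011, 111-0, 1110-}

NO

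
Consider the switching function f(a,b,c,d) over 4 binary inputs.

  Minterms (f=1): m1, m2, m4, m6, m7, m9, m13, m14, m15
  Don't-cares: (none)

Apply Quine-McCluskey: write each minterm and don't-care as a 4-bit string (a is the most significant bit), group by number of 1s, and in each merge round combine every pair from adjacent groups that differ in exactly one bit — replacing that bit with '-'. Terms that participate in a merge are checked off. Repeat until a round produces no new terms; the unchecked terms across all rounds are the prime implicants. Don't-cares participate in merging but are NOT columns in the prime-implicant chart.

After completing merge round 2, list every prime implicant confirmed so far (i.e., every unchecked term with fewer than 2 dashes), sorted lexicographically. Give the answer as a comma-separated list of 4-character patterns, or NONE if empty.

[col 0] 0001*, 0010*, 0100*, 0110*, 0111*, 1001*, 1101*, 1110*, 1111*
[col 1] -001, -110*, -111*, 0-10, 01-0, 011-*, 1-01, 11-1, 111-*
[col 2] -11-
Prime implicants: -001, -11-, 0-10, 01-0, 1-01, 11-1

-001, 0-10, 01-0, 1-01, 11-1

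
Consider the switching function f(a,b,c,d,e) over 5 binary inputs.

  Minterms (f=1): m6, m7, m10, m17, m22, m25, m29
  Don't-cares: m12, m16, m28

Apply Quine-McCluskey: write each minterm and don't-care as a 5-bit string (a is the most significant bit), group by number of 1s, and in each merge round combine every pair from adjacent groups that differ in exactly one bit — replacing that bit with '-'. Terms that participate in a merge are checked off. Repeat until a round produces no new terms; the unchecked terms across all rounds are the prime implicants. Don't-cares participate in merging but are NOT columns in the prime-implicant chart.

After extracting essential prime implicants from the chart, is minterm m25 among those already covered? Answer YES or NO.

NO

Round 0: 00110✓ 00111✓ 01010 01100✓ 10000✓ 10001✓ 10110✓ 11001✓ 11100✓ 11101✓
Round 1: -0110 -1100 0011- 1-001 1000- 11-01 1110-
PIs = {-0110, -1100, 0011-, 01010, 1-001, 1000-, 11-01, 1110-}
Coverage chart:
  m6: -0110,0011-
  m7: 0011- ←essential
  m10: 01010 ←essential
  m17: 1-001,1000-
  m22: -0110 ←essential
  m25: 1-001,11-01
  m29: 11-01,1110-
Essential: -0110, 0011-, 01010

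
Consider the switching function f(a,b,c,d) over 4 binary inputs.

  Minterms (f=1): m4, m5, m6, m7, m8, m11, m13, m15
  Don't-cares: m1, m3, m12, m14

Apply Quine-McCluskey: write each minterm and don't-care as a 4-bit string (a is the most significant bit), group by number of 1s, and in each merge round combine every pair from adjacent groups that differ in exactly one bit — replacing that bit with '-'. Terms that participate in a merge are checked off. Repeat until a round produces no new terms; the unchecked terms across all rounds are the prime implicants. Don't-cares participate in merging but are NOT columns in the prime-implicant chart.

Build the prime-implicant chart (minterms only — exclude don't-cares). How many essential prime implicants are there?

Round 0: 0001✓ 0011✓ 0100✓ 0101✓ 0110✓ 0111✓ 1000✓ 1011✓ 1100✓ 1101✓ 1110✓ 1111✓
Round 1: -011✓ -100✓ -101✓ -110✓ -111✓ 0-01✓ 0-11✓ 00-1✓ 01-0✓ 01-1✓ 010-✓ 011-✓ 1-00 1-11✓ 11-0✓ 11-1✓ 110-✓ 111-✓
Round 2: --11 -1-0✓ -1-1✓ -10-✓ -11-✓ 0--1 01--✓ 11--✓
Round 3: -1--
PIs = {--11, -1--, 0--1, 1-00}
Coverage chart:
  m4: -1-- ←essential
  m5: -1--,0--1
  m6: -1-- ←essential
  m7: --11,-1--,0--1
  m8: 1-00 ←essential
  m11: --11 ←essential
  m13: -1-- ←essential
  m15: --11,-1--
Essential: --11, -1--, 1-00

3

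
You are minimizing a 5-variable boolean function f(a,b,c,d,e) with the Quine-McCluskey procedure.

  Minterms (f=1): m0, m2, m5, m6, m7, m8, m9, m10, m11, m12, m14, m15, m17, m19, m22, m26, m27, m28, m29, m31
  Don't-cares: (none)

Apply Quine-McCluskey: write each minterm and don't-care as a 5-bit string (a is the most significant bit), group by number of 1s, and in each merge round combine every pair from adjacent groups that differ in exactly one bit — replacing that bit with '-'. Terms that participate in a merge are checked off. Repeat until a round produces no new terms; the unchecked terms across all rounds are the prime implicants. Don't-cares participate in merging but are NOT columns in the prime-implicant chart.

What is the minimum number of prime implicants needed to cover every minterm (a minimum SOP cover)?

9

size-2^0 implicants → 00000(✓)  00010(✓)  00101(✓)  00110(✓)  00111(✓)  01000(✓)  01001(✓)  01010(✓)  01011(✓)  01100(✓)  01110(✓)  01111(✓)  10001(✓)  10011(✓)  10110(✓)  11010(✓)  11011(✓)  11100(✓)  11101(✓)  11111(✓)
size-2^1 implicants → -0110  -1010(✓)  -1011(✓)  -1100  -1111(✓)  0-000(✓)  0-010(✓)  0-110(✓)  0-111(✓)  00-10(✓)  000-0(✓)  001-1  0011-(✓)  01-00(✓)  01-10(✓)  01-11(✓)  010-0(✓)  010-1(✓)  0100-(✓)  0101-(✓)  011-0(✓)  0111-(✓)  1-011  100-1  11-11(✓)  1101-(✓)  111-1  1110-
size-2^2 implicants → -1-11  -101-  0--10  0-0-0  0-11-  01--0  01-1-  010--
Unchecked terms (primes): -0110, -1-11, -101-, -1100, 0--10, 0-0-0, 0-11-, 001-1, 01--0, 01-1-, 010--, 1-011, 100-1, 111-1, 1110-
Minterm coverage:
  m0 ⊆ 0-0-0 [E]
  m2 ⊆ 0--10,0-0-0
  m5 ⊆ 001-1 [E]
  m6 ⊆ -0110,0--10,0-11-
  m7 ⊆ 0-11-,001-1
  m8 ⊆ 0-0-0,01--0,010--
  m9 ⊆ 010-- [E]
  m10 ⊆ -101-,0--10,0-0-0,01--0,01-1-,010--
  m11 ⊆ -1-11,-101-,01-1-,010--
  m12 ⊆ -1100,01--0
  m14 ⊆ 0--10,0-11-,01--0,01-1-
  m15 ⊆ -1-11,0-11-,01-1-
  m17 ⊆ 100-1 [E]
  m19 ⊆ 1-011,100-1
  m22 ⊆ -0110 [E]
  m26 ⊆ -101- [E]
  m27 ⊆ -1-11,-101-,1-011
  m28 ⊆ -1100,1110-
  m29 ⊆ 111-1,1110-
  m31 ⊆ -1-11,111-1
E = {-0110, -101-, 0-0-0, 001-1, 010--, 100-1}
Petrick residual → -1-11, 01--0, 1110-
Cover = b'cde' + bde + bc'd + a'c'e' + a'b'ce + a'be' + a'bc' + ab'c'e + abcd'  |cover|=9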